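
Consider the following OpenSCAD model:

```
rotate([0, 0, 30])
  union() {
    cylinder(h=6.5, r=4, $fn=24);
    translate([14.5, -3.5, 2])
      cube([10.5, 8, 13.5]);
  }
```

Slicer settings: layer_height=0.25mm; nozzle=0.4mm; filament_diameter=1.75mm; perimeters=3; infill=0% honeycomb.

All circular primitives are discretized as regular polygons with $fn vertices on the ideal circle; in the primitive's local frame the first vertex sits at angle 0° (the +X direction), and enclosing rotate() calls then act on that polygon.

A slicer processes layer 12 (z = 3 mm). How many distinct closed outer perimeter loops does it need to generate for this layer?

2

At z = 3 mm: the cylinder: section is a regular 24-gon, circumradius r=4; the cube at (14.5, -3.5) (footprint 10.5×8) is included at this height; Combining (union): the 2 present regions are separate (no shared area or edge), so areas and boundary lengths simply add and each stays a separate island — 2 connected regions; (whole slice rotated 30° about Z — lengths, areas and connectivity unchanged). The result has 2 disconnected regions.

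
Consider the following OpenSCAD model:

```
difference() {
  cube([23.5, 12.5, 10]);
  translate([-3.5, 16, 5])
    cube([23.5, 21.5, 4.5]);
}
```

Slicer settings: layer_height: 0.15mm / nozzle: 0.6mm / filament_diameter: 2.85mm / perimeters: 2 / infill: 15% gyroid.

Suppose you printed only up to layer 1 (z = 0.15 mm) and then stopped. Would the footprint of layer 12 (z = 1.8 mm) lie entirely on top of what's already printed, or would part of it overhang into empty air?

entirely on top

Compare the two slices. At z = 0.15: the cube (footprint 23.5×12.5) is included at this height (area 293.75 mm²); the cube at (-3.5, 16) is not intersected at this z (z outside [5, 9.5]); Taking the first minus the rest: none of the subtracted shapes is present at this height, so the 23.5×12.5 cube is unchanged — area = 293.75 mm². At z = 1.8: the 23.5×12.5 cube contributes its full rectangle (area 293.75 mm²); the cube at (-3.5, 16) is not intersected at this z (z outside [5, 9.5]); Taking the first minus the rest: none of the subtracted shapes is present at this height, so the 23.5×12.5 cube is unchanged — area = 293.75 mm². Checking containment: the cross-section at z = 1.8 is a subset of the cross-section at z = 0.15.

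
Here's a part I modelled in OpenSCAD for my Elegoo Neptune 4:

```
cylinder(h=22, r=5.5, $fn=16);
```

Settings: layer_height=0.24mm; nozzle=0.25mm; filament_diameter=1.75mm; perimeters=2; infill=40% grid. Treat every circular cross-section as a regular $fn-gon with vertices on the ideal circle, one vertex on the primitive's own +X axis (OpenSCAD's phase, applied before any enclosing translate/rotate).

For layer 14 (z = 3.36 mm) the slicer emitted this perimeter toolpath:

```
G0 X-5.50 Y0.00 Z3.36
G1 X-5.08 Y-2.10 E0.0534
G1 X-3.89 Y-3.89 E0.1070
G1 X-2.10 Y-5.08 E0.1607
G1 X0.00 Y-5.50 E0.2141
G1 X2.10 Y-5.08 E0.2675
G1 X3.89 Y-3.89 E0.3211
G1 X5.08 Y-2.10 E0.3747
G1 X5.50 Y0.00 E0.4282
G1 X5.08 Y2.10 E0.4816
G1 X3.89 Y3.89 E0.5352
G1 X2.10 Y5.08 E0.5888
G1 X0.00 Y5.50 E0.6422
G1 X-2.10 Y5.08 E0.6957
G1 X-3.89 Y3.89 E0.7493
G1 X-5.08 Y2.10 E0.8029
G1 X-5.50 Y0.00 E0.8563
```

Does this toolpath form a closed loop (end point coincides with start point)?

Start point (G0): (-5.50, 0.00). End point (last G1): the path returns to the start — closed.

yes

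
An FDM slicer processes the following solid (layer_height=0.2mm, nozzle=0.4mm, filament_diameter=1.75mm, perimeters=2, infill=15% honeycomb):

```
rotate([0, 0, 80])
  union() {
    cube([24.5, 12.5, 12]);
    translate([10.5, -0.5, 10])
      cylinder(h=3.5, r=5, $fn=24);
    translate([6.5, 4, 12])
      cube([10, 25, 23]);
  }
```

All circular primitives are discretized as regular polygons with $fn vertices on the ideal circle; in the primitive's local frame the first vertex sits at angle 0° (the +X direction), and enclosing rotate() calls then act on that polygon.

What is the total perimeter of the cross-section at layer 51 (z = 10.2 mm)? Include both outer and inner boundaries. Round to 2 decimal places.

80.80 mm

At z = 10.2 mm: the cube is present — its section is the full 24.5×12.5 rectangle (perimeter 74.00 mm); the r=5 cylinder at (10.5, -0.5) gives a regular 24-gon of circumradius 5 (constant along its height) (perimeter = 2·24·5.000·sin(180°/24) = 31.33 mm); the cube at (6.5, 4) is not intersected at this z (z outside [12, 35]); Merging all regions: the regions partially overlap (shared area 33.86 mm²), so the edge portions inside another operand are dropped and the merged outline is re-measured after clipping — boundary = 80.80 mm; (whole slice rotated 80° about Z — lengths, areas and connectivity unchanged). Overall, the cross-section is a single solid region. Total boundary length (outer) = 80.80 mm.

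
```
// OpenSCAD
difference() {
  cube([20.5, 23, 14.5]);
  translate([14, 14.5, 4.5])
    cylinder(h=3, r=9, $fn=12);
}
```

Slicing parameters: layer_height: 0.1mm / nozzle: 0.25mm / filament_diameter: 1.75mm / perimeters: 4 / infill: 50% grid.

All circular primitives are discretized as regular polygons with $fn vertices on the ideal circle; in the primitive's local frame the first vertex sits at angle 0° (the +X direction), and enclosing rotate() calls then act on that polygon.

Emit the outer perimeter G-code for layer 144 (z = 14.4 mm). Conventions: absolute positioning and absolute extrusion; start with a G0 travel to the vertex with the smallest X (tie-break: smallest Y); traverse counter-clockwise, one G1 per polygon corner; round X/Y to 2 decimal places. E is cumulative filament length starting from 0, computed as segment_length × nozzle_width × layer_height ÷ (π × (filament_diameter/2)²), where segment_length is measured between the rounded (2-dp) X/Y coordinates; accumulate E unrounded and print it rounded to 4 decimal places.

At z = 14.4 mm: the cube is present — its section is the full 20.5×23 rectangle; the cylinder at (14, 14.5) is absent (z outside [4.5, 7.5]); Taking the first minus the rest: none of the subtracted shapes is present at this height, so the 20.5×23 cube is unchanged — 1 connected region. The outline is a single polygon with 4 vertices. Extrusion per mm of travel: 0.25 × 0.1 / (π × 0.875²) = 0.010394. Accumulating E over each segment gives final E = 0.9043.

G0 X0.00 Y0.00 Z14.40
G1 X20.50 Y0.00 E0.2131
G1 X20.50 Y23.00 E0.4521
G1 X0.00 Y23.00 E0.6652
G1 X0.00 Y0.00 E0.9043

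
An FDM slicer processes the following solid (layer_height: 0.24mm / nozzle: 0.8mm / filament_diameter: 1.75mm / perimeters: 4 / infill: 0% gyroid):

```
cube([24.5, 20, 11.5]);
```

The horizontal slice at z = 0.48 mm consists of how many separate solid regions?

1

At z = 0.48 mm: the cube (footprint 24.5×20) is included at this height. The result has 1 disconnected region.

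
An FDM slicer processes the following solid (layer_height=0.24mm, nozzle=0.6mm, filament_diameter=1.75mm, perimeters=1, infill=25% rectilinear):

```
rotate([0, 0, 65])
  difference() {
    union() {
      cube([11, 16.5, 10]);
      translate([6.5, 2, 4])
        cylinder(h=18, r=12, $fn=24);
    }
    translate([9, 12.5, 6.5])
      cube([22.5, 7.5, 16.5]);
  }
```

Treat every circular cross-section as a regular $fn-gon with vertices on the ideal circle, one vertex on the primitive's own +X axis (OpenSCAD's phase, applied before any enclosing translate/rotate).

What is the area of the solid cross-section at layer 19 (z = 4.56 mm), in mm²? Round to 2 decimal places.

At z = 4.56 mm: the 11×16.5 cube contributes its full rectangle (area 181.50 mm²); the r=12 cylinder at (6.5, 2) contributes a regular 24-gon of circumradius 12 (area = (24/2)·12.000²·sin(360°/24) = 447.24 mm²); Combining (union): the regions partially overlap — summed areas 628.74 mm² minus the doubly-counted overlap 147.94 mm² gives 480.80 mm² — area = 480.80 mm²; the cube at (9, 12.5) is not intersected at this z (z outside [6.5, 23]); Taking the first minus the rest: none of the subtracted shapes is present at this height, so that combined region is unchanged — area = 480.80 mm²; (whole slice rotated 65° about Z — lengths, areas and connectivity unchanged). Overall, the cross-section is a single solid region. Net area = 480.80 mm².

480.80 mm²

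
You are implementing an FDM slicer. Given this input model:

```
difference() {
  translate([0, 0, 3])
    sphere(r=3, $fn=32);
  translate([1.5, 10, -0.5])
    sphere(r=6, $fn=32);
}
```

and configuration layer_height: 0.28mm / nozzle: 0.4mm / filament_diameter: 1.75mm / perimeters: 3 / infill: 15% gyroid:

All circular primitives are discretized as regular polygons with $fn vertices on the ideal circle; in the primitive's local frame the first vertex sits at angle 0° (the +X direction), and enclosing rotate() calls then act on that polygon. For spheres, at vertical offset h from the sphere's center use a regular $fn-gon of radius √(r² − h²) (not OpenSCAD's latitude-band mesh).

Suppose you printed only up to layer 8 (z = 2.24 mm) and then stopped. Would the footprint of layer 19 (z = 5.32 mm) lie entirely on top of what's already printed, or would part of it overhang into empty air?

entirely on top

Compare the two slices. At z = 2.24: the r=3 sphere contributes a regular 32-gon of circumradius √(3²−0.76²) = 2.902 (area = (32/2)·2.902²·sin(360°/32) = 26.29 mm²); the r=6 sphere at (1.5, 10) slices to a regular 32-gon of circumradius 5.338 (√(r²−h²) with h=2.74 from center) (area = (32/2)·5.338²·sin(360°/32) = 88.94 mm²); Taking the first minus the rest: starting from the r=3 sphere (26.29 mm²), the r=6 sphere at (1.5, 10) misses the remaining region (no effect) — area = 26.29 mm². At z = 5.32: the r=3 sphere contributes a regular 32-gon of circumradius √(3²−2.32²) = 1.902 (area = (32/2)·1.902²·sin(360°/32) = 11.29 mm²); the r=6 sphere at (1.5, 10) contributes a regular 32-gon of circumradius √(6²−5.82²) = 1.459 (area = (32/2)·1.459²·sin(360°/32) = 6.64 mm²); Subtracting the remaining from the first: starting from the r=3 sphere (11.29 mm²), the r=6 sphere at (1.5, 10) misses the remaining region (no effect) — area = 11.29 mm². Checking containment: the cross-section at z = 5.32 is a subset of the cross-section at z = 2.24.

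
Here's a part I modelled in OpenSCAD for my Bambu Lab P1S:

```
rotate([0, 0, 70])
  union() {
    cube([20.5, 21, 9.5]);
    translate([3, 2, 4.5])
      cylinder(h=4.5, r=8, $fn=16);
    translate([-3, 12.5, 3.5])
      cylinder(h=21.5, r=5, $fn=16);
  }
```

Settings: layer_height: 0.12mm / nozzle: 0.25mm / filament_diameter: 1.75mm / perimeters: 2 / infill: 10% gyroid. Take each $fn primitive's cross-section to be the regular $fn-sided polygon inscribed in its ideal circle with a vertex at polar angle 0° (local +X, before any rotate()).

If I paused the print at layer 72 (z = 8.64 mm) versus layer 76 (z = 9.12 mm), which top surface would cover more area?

layer 72 (z = 8.64 mm)

Layer 72 (z = 8.64): the cube (footprint 20.5×21) is included at this height (area 430.50 mm²); the r=8 cylinder at (3, 2) gives a regular 16-gon of circumradius 8 (constant along its height) (area = (16/2)·8.000²·sin(360°/16) = 195.93 mm²); the r=5 cylinder at (-3, 12.5) gives a regular 16-gon of circumradius 5 (constant along its height) (area = (16/2)·5.000²·sin(360°/16) = 76.54 mm²); Taking the union: the regions partially overlap — summed areas 702.97 mm² minus the doubly-counted overlap 105.92 mm² gives 597.05 mm² — area = 597.05 mm²; (rotated 70° about Z; rotation is an isometry so areas/perimeters/island counts are preserved). So its area = 597.05 mm². Layer 76 (z = 9.12): the 20.5×21 cube contributes its full rectangle (area 430.50 mm²); the cylinder at (3, 2) does not reach this height (z outside [4.5, 9]); the r=5 cylinder at (-3, 12.5) contributes a regular 16-gon of circumradius 5 (area = (16/2)·5.000²·sin(360°/16) = 76.54 mm²); Combining (union): the regions partially overlap — summed areas 507.04 mm² minus the doubly-counted overlap 10.61 mm² gives 496.42 mm² — area = 496.42 mm²; (rotated 70° about Z; rotation is an isometry so areas/perimeters/island counts are preserved). So its area = 496.42 mm². Layer 72 is larger (597.05 vs 496.42 mm²).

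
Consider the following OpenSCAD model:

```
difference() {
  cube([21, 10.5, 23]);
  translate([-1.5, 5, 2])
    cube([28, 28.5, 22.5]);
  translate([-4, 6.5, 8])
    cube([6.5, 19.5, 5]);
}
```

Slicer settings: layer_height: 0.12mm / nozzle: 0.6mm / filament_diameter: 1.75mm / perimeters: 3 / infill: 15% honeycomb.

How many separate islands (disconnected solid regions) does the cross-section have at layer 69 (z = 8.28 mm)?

At z = 8.28 mm: the cube is present — its section is the full 21×10.5 rectangle; the cube at (-1.5, 5) (footprint 28×28.5) is included at this height; the cube at (-4, 6.5) (footprint 6.5×19.5) is included at this height; Taking the first minus the rest: starting from the 21×10.5 cube, the 28×28.5 cube at (-1.5, 5) partially overlaps it — only the 115.50 mm² overlap (of its 798.00 mm²) is removed, clipping the outline; the 6.5×19.5 cube at (-4, 6.5) misses the remaining region (no effect) — 1 connected region. Overall, the cross-section is a single solid region. Island count = 1.

1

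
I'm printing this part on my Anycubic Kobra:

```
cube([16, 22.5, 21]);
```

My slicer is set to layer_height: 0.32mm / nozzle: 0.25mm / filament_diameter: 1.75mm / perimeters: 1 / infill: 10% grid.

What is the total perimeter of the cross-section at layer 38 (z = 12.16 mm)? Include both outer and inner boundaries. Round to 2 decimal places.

At z = 12.16 mm: the 16×22.5 cube contributes its full rectangle (perimeter 77.00 mm). Overall, the cross-section is a single solid region. Total boundary length (outer) = 77.00 mm.

77.00 mm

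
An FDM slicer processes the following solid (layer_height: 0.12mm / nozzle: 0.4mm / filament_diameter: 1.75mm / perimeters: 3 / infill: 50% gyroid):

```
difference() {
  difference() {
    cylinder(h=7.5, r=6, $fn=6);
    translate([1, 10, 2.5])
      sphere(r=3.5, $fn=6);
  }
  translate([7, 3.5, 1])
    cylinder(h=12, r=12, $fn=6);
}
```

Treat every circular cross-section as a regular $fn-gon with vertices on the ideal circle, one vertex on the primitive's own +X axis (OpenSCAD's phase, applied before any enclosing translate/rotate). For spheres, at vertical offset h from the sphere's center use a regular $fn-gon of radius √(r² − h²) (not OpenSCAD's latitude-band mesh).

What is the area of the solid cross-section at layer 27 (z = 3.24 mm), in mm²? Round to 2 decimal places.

At z = 3.24 mm: the r=6 cylinder contributes a regular 6-gon of circumradius 6 (area = (6/2)·6.000²·sin(360°/6) = 93.53 mm²); the r=3.5 sphere at (1, 10) contributes a regular 6-gon of circumradius √(3.5²−0.74²) = 3.421 (area = (6/2)·3.421²·sin(360°/6) = 30.40 mm²); After the difference (first − rest): starting from the r=6 cylinder (93.53 mm²), the r=3.5 sphere at (1, 10) misses the remaining region (no effect) — area = 93.53 mm²; the cylinder at (7, 3.5): section is a regular 6-gon, circumradius r=12 (area = (6/2)·12.000²·sin(360°/6) = 374.12 mm²); Taking the first minus the rest: starting from the result so far (93.53 mm²), the r=12 cylinder at (7, 3.5) partially overlaps it — only the 73.88 mm² overlap (of its 374.12 mm²) is removed, clipping the outline — area = 19.65 mm². Overall, the cross-section is a single solid region. Net area = 19.65 mm².

19.65 mm²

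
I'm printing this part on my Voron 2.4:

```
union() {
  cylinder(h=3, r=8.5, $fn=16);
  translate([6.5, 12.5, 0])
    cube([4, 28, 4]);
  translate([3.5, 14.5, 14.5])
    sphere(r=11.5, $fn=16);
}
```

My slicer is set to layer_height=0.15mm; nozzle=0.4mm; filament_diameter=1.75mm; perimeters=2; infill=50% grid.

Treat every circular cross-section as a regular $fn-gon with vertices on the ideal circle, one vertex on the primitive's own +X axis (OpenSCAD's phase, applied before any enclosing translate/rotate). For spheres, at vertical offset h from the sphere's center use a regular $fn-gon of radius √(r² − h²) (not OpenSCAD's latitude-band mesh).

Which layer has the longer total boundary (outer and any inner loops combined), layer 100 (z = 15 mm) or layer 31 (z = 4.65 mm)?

layer 100 (z = 15 mm)

Layer 100 (z = 15): the cylinder is not intersected at this z (z outside [0, 3]); the cube at (6.5, 12.5) is not intersected at this z (z outside [0, 4]); the sphere at (3.5, 14.5): section is a regular 16-gon, circumradius = √(r²−h²) = √(11.5²−0.5²) = 11.489 (perimeter = 2·16·11.489·sin(180°/16) = 71.73 mm); Combining (union): only the r=11.5 sphere at (3.5, 14.5) is present, so the union is just that shape — boundary = 71.73 mm. So its perimeter = 71.73 mm. Layer 31 (z = 4.65): the cylinder is not intersected at this z (z outside [0, 3]); the cube at (6.5, 12.5) is absent (z outside [0, 4]); the r=11.5 sphere at (3.5, 14.5) contributes a regular 16-gon of circumradius √(11.5²−9.85²) = 5.935 (perimeter = 2·16·5.935·sin(180°/16) = 37.05 mm); Taking the union: only the r=11.5 sphere at (3.5, 14.5) is present, so the union is just that shape — boundary = 37.05 mm. So its perimeter = 37.05 mm. Layer 100 is larger (71.73 vs 37.05 mm).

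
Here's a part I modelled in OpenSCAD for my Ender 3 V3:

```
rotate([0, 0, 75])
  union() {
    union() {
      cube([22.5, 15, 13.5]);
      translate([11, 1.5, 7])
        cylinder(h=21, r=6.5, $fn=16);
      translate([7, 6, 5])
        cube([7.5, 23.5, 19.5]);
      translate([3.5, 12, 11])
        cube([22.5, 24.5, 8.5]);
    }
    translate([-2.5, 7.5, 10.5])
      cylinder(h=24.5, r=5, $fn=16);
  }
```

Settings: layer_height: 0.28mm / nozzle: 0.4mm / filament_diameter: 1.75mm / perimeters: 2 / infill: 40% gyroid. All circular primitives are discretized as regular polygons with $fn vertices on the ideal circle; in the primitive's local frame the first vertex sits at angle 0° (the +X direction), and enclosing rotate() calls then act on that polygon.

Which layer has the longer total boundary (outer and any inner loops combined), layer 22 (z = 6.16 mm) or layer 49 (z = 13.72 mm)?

layer 49 (z = 13.72 mm)

Layer 22 (z = 6.16): the cube is present — its section is the full 22.5×15 rectangle (perimeter 75.00 mm); the cylinder at (11, 1.5) does not reach this height (z outside [7, 28]); the 7.5×23.5 cube at (7, 6) contributes its full rectangle (perimeter 62.00 mm); the cube at (3.5, 12) is absent (z outside [11, 19.5]); Taking the union: the regions partially overlap (shared area 67.50 mm²), so the edge portions inside another operand are dropped and the merged outline is re-measured after clipping — boundary = 104.00 mm; the cylinder at (-2.5, 7.5) is absent (z outside [10.5, 35]); Merging all regions: only the result so far is present, so the union is just that shape — boundary = 104.00 mm; (rotated 75° about Z; rotation is an isometry so areas/perimeters/island counts are preserved). So its perimeter = 104.00 mm. Layer 49 (z = 13.72): the cube is not intersected at this z (z outside [0, 13.5]); the r=6.5 cylinder at (11, 1.5) contributes a regular 16-gon of circumradius 6.5 (perimeter = 2·16·6.500·sin(180°/16) = 40.58 mm); the 7.5×23.5 cube at (7, 6) contributes its full rectangle (perimeter 62.00 mm); the cube at (3.5, 12) is present — its section is the full 22.5×24.5 rectangle (perimeter 94.00 mm); Combining (union): the regions partially overlap (shared area 142.66 mm²), so the edge portions inside another operand are dropped and the merged outline is re-measured after clipping — boundary = 129.65 mm; the r=5 cylinder at (-2.5, 7.5) gives a regular 16-gon of circumradius 5 (constant along its height) (perimeter = 2·16·5.000·sin(180°/16) = 31.21 mm); Merging all regions: the 2 present regions are separate (no shared area or edge), so areas and boundary lengths simply add and each stays a separate island — boundary = 160.86 mm; (rotated 75° about Z; rotation is an isometry so areas/perimeters/island counts are preserved). So its perimeter = 160.86 mm. Layer 49 is larger (160.86 vs 104.00 mm).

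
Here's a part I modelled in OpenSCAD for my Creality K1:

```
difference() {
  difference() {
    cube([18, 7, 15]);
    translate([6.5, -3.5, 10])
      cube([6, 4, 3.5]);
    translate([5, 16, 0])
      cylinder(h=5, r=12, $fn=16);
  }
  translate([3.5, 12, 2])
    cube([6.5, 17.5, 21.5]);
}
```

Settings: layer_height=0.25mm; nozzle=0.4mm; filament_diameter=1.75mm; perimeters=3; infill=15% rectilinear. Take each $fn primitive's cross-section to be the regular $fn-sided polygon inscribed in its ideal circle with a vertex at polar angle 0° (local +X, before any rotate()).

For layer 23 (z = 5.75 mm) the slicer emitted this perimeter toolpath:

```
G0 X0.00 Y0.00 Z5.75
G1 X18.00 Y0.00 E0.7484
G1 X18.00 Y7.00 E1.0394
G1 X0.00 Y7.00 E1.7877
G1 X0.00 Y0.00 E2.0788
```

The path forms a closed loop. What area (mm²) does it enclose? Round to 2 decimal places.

Apply the shoelace formula to the sequence of (X, Y) vertices; enclosed area = 126.00 mm².

126.00 mm²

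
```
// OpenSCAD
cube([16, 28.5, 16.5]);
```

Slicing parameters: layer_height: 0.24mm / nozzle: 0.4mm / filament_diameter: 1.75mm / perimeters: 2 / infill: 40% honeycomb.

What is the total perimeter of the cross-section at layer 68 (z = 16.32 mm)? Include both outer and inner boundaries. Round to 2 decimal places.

At z = 16.32 mm: the cube (footprint 16×28.5) is included at this height (perimeter 89.00 mm). Overall, the cross-section is a single solid region. Total boundary length (outer) = 89.00 mm.

89.00 mm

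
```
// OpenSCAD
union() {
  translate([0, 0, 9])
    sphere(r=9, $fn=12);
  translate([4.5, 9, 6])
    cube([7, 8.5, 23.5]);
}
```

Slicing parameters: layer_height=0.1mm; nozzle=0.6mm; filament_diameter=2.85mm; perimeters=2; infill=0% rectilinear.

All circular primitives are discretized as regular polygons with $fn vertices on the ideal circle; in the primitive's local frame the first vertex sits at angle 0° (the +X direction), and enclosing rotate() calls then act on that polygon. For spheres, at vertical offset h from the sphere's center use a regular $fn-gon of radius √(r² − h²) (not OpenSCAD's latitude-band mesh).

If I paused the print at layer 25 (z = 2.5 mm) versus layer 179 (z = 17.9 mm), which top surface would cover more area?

layer 25 (z = 2.5 mm)

Layer 25 (z = 2.5): the r=9 sphere slices to a regular 12-gon of circumradius 6.225 (√(r²−h²) with h=6.5 from center) (area = (12/2)·6.225²·sin(360°/12) = 116.25 mm²); the cube at (4.5, 9) does not reach this height (z outside [6, 29.5]); Taking the union: only the r=9 sphere is present, so the union is just that shape — area = 116.25 mm². So its area = 116.25 mm². Layer 179 (z = 17.9): the r=9 sphere slices to a regular 12-gon of circumradius 1.338 (√(r²−h²) with h=8.9 from center) (area = (12/2)·1.338²·sin(360°/12) = 5.37 mm²); the cube at (4.5, 9) is present — its section is the full 7×8.5 rectangle (area 59.50 mm²); Merging all regions: the 2 present regions are separate (no shared area or edge), so areas and boundary lengths simply add and each stays a separate island — area = 64.87 mm². So its area = 64.87 mm². Layer 25 is larger (116.25 vs 64.87 mm²).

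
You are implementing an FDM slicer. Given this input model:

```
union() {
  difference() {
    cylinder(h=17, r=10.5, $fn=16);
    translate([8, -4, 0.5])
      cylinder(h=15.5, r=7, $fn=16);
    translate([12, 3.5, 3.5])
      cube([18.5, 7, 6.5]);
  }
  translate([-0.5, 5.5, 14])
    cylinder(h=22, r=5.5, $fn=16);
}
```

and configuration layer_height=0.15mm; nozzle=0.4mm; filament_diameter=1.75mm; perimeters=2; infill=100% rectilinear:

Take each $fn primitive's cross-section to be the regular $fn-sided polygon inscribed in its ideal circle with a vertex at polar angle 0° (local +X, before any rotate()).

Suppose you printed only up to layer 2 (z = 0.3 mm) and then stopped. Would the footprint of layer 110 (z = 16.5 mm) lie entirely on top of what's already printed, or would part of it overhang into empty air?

Compare the two slices. At z = 0.3: the cylinder: section is a regular 16-gon, circumradius r=10.5 (area = (16/2)·10.500²·sin(360°/16) = 337.53 mm²); the cylinder at (8, -4) is absent (z outside [0.5, 16]); the cube at (12, 3.5) does not reach this height (z outside [3.5, 10]); Subtracting the remaining from the first: none of the subtracted shapes is present at this height, so the r=10.5 cylinder is unchanged — area = 337.53 mm²; the cylinder at (-0.5, 5.5) does not reach this height (z outside [14, 36]); Combining (union): only the result so far is present, so the union is just that shape — area = 337.53 mm². At z = 16.5: the cylinder: section is a regular 16-gon, circumradius r=10.5 (area = (16/2)·10.500²·sin(360°/16) = 337.53 mm²); the cylinder at (8, -4) is not intersected at this z (z outside [0.5, 16]); the cube at (12, 3.5) is not intersected at this z (z outside [3.5, 10]); After the difference (first − rest): none of the subtracted shapes is present at this height, so the r=10.5 cylinder is unchanged — area = 337.53 mm²; the r=5.5 cylinder at (-0.5, 5.5) contributes a regular 16-gon of circumradius 5.5 (area = (16/2)·5.500²·sin(360°/16) = 92.61 mm²); Taking the union: the regions partially overlap — summed areas 430.14 mm² minus the doubly-counted overlap 89.90 mm² gives 340.24 mm² — area = 340.24 mm². Checking containment: at z = 16.5 the cross-section extends beyond the z = 0.3 cross-section by about 2.71 mm².

part overhangs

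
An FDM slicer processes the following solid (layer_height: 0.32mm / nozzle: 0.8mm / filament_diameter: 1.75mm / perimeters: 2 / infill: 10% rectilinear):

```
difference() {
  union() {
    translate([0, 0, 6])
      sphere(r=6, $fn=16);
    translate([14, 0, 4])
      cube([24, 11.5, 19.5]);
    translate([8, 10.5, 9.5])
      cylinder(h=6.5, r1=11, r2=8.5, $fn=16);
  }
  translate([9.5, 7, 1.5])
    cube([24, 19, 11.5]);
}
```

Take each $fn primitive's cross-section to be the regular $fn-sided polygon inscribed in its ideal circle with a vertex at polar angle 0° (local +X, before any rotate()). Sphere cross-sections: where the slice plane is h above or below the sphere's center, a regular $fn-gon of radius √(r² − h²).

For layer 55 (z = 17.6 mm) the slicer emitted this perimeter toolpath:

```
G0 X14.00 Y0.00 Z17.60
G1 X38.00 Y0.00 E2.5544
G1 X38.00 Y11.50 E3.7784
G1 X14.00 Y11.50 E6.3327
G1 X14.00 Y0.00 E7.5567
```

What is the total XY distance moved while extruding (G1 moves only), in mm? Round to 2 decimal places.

Sum the Euclidean lengths of each G1 segment: total = 71.00 mm.

71.00 mm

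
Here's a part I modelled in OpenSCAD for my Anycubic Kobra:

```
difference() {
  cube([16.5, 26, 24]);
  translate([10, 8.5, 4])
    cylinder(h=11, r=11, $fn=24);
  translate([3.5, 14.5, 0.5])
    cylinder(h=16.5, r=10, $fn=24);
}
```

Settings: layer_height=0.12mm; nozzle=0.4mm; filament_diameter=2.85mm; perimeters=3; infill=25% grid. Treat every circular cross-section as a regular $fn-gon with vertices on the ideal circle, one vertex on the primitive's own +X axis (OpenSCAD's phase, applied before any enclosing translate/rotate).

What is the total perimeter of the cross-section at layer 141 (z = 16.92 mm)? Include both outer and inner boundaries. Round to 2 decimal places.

104.96 mm

At z = 16.92 mm: the cube is present — its section is the full 16.5×26 rectangle (perimeter 85.00 mm); the cylinder at (10, 8.5) is not intersected at this z (z outside [4, 15]); the cylinder at (3.5, 14.5): section is a regular 24-gon, circumradius r=10 (perimeter = 2·24·10.000·sin(180°/24) = 62.65 mm); After the difference (first − rest): starting from the 16.5×26 cube, the r=10 cylinder at (3.5, 14.5) partially overlaps it — only the 223.44 mm² overlap (of its 310.58 mm²) is removed, clipping the outline — boundary = 104.96 mm. Overall, the cross-section is a single solid region. Total boundary length (outer) = 104.96 mm.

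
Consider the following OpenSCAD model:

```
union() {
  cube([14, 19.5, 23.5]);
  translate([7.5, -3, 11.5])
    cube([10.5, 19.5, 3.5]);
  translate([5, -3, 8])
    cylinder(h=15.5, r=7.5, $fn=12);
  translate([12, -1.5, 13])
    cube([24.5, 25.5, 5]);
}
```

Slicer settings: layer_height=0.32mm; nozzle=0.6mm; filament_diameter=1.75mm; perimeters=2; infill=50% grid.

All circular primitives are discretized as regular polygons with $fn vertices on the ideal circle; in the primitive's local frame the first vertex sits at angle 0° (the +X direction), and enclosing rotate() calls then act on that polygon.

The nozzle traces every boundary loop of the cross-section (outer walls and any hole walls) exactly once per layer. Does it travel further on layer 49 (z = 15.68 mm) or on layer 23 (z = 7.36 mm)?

layer 49 (z = 15.68 mm)

Layer 49 (z = 15.68): the cube is present — its section is the full 14×19.5 rectangle (perimeter 67.00 mm); the cube at (7.5, -3) is not intersected at this z (z outside [11.5, 15]); the r=7.5 cylinder at (5, -3) contributes a regular 12-gon of circumradius 7.5 (perimeter = 2·12·7.500·sin(180°/12) = 46.59 mm); the cube at (12, -1.5) (footprint 24.5×25.5) is included at this height (perimeter 100.00 mm); Taking the union: the regions partially overlap (shared area 78.49 mm²), so the edge portions inside another operand are dropped and the merged outline is re-measured after clipping — boundary (outer + 1 inner loop) = 141.61 mm. So its perimeter = 141.61 mm. Layer 23 (z = 7.36): the cube is present — its section is the full 14×19.5 rectangle (perimeter 67.00 mm); the cube at (7.5, -3) is not intersected at this z (z outside [11.5, 15]); the cylinder at (5, -3) does not reach this height (z outside [8, 23.5]); the cube at (12, -1.5) is absent (z outside [13, 18]); Combining (union): only the 14×19.5 cube is present, so the union is just that shape — boundary = 67.00 mm. So its perimeter = 67.00 mm. Layer 49 is larger (141.61 vs 67.00 mm).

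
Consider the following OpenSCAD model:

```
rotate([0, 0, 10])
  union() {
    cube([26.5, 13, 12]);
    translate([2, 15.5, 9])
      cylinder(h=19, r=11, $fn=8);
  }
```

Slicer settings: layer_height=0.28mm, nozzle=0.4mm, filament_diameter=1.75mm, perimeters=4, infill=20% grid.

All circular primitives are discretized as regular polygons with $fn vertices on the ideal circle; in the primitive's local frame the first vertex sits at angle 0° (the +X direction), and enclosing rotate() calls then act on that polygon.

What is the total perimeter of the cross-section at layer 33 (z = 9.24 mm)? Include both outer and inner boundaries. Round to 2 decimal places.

At z = 9.24 mm: the cube is present — its section is the full 26.5×13 rectangle (perimeter 79.00 mm); the cylinder at (2, 15.5): section is a regular 8-gon, circumradius r=11 (perimeter = 2·8·11.000·sin(180°/8) = 67.35 mm); Combining (union): the regions partially overlap (shared area 75.53 mm²), so the edge portions inside another operand are dropped and the merged outline is re-measured after clipping — boundary = 110.42 mm; (rotated 10° about Z; rotation is an isometry so areas/perimeters/island counts are preserved). Overall, the cross-section is a single solid region. Total boundary length (outer) = 110.42 mm.

110.42 mm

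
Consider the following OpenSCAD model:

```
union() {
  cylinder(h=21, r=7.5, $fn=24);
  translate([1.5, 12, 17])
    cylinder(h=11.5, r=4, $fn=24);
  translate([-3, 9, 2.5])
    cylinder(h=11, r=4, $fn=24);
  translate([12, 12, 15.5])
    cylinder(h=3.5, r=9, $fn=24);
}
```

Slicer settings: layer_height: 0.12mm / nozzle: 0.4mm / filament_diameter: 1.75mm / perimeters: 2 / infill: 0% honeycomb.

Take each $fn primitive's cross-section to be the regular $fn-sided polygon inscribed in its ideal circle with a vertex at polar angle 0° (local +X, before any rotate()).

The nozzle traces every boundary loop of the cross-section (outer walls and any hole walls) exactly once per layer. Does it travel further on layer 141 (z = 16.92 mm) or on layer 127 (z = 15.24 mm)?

layer 141 (z = 16.92 mm)

Layer 141 (z = 16.92): the r=7.5 cylinder contributes a regular 24-gon of circumradius 7.5 (perimeter = 2·24·7.500·sin(180°/24) = 46.99 mm); the cylinder at (1.5, 12) is not intersected at this z (z outside [17, 28.5]); the cylinder at (-3, 9) is not intersected at this z (z outside [2.5, 13.5]); the r=9 cylinder at (12, 12) contributes a regular 24-gon of circumradius 9 (perimeter = 2·24·9.000·sin(180°/24) = 56.39 mm); Taking the union: the 2 present regions are separate (no shared area or edge), so areas and boundary lengths simply add and each stays a separate island — boundary = 103.38 mm. So its perimeter = 103.38 mm. Layer 127 (z = 15.24): the r=7.5 cylinder contributes a regular 24-gon of circumradius 7.5 (perimeter = 2·24·7.500·sin(180°/24) = 46.99 mm); the cylinder at (1.5, 12) is absent (z outside [17, 28.5]); the cylinder at (-3, 9) is absent (z outside [2.5, 13.5]); the cylinder at (12, 12) does not reach this height (z outside [15.5, 19]); Merging all regions: only the r=7.5 cylinder is present, so the union is just that shape — boundary = 46.99 mm. So its perimeter = 46.99 mm. Layer 141 is larger (103.38 vs 46.99 mm).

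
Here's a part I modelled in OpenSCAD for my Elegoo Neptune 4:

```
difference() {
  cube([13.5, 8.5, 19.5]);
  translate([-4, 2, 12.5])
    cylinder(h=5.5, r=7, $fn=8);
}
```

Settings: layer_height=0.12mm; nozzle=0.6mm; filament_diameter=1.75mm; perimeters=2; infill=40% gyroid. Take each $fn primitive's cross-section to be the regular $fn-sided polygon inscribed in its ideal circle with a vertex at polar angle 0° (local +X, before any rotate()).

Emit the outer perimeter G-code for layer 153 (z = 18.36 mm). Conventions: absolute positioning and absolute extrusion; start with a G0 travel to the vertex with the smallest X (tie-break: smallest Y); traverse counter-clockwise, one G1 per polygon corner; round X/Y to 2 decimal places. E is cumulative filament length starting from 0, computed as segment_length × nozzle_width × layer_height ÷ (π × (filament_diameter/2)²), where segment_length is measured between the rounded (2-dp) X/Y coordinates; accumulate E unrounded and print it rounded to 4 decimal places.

G0 X0.00 Y0.00 Z18.36
G1 X13.50 Y0.00 E0.4041
G1 X13.50 Y8.50 E0.6586
G1 X0.00 Y8.50 E1.0627
G1 X0.00 Y0.00 E1.3171

At z = 18.36 mm: the cube is present — its section is the full 13.5×8.5 rectangle; the cylinder at (-4, 2) is absent (z outside [12.5, 18]); Taking the first minus the rest: none of the subtracted shapes is present at this height, so the 13.5×8.5 cube is unchanged — 1 connected region. The outline is a single polygon with 4 vertices. Extrusion per mm of travel: 0.6 × 0.12 / (π × 0.875²) = 0.029934. Accumulating E over each segment gives final E = 1.3171.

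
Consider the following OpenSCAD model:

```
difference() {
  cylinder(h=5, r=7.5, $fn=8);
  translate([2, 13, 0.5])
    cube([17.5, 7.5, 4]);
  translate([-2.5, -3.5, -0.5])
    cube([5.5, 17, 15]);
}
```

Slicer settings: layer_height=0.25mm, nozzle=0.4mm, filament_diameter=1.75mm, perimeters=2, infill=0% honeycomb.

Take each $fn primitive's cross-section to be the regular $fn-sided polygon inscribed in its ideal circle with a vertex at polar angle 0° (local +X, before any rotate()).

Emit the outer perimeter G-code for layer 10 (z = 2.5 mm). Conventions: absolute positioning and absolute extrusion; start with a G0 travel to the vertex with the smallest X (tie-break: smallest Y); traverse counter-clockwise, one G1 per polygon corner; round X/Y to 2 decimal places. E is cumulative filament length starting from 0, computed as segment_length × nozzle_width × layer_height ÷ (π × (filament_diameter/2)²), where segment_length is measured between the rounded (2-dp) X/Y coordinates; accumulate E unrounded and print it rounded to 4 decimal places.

G0 X-7.50 Y0.00 Z2.50
G1 X-5.30 Y-5.30 E0.2386
G1 X0.00 Y-7.50 E0.4772
G1 X5.30 Y-5.30 E0.7157
G1 X7.50 Y0.00 E0.9543
G1 X5.30 Y5.30 E1.1929
G1 X3.00 Y6.26 E1.2965
G1 X3.00 Y-3.50 E1.7023
G1 X-2.50 Y-3.50 E1.9309
G1 X-2.50 Y6.46 E2.3450
G1 X-5.30 Y5.30 E2.4710
G1 X-7.50 Y0.00 E2.7096

At z = 2.5 mm: the r=7.5 cylinder contributes a regular 8-gon of circumradius 7.5; the cube at (2, 13) is present — its section is the full 17.5×7.5 rectangle; the cube at (-2.5, -3.5) (footprint 5.5×17) is included at this height; Subtracting the remaining from the first: starting from the r=7.5 cylinder, the 17.5×7.5 cube at (2, 13) misses the remaining region (no effect); the 5.5×17 cube at (-2.5, -3.5) partially overlaps it — only the 57.34 mm² overlap (of its 93.50 mm²) is removed, clipping the outline — 1 connected region. The outline is a single polygon with 11 vertices. Extrusion per mm of travel: 0.4 × 0.25 / (π × 0.875²) = 0.041575. Accumulating E over each segment gives final E = 2.7096.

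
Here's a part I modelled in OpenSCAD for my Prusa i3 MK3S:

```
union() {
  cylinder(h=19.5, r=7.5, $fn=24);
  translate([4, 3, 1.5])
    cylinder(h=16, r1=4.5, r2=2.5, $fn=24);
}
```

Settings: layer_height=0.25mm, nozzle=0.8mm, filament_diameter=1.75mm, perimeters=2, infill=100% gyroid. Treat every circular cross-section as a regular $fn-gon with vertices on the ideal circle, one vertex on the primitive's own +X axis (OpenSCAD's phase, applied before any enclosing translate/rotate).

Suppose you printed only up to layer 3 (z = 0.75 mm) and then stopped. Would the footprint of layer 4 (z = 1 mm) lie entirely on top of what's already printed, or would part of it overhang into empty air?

Compare the two slices. At z = 0.75: the r=7.5 cylinder contributes a regular 24-gon of circumradius 7.5 (area = (24/2)·7.500²·sin(360°/24) = 174.70 mm²); the cone at (4, 3) does not reach this height (z outside [1.5, 17.5]); Merging all regions: only the r=7.5 cylinder is present, so the union is just that shape — area = 174.70 mm². At z = 1: the r=7.5 cylinder gives a regular 24-gon of circumradius 7.5 (constant along its height) (area = (24/2)·7.500²·sin(360°/24) = 174.70 mm²); the cone at (4, 3) is not intersected at this z (z outside [1.5, 17.5]); Merging all regions: only the r=7.5 cylinder is present, so the union is just that shape — area = 174.70 mm². Checking containment: the cross-section at z = 1 is a subset of the cross-section at z = 0.75.

entirely on top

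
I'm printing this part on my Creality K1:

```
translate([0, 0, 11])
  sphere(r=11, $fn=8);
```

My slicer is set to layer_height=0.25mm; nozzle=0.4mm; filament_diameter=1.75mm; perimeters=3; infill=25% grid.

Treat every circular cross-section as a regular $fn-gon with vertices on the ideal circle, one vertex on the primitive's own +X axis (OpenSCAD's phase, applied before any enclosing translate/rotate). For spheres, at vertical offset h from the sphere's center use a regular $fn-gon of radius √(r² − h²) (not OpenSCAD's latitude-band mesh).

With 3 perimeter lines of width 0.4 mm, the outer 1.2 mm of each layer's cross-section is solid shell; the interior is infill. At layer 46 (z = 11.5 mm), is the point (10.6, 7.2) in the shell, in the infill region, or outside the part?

At z = 11.5 mm: the r=11 sphere slices to a regular 8-gon of circumradius 10.989 (√(r²−h²) with h=0.5 from center). Overall, the cross-section is a single solid region. The nearest boundary edge runs (10.99, 0.00)→(7.77, 7.77); distance from the point to it = 2.40 mm. The point is not inside any of the regions above, so it lies outside the cross-section (2.40 mm from the nearest boundary).

outside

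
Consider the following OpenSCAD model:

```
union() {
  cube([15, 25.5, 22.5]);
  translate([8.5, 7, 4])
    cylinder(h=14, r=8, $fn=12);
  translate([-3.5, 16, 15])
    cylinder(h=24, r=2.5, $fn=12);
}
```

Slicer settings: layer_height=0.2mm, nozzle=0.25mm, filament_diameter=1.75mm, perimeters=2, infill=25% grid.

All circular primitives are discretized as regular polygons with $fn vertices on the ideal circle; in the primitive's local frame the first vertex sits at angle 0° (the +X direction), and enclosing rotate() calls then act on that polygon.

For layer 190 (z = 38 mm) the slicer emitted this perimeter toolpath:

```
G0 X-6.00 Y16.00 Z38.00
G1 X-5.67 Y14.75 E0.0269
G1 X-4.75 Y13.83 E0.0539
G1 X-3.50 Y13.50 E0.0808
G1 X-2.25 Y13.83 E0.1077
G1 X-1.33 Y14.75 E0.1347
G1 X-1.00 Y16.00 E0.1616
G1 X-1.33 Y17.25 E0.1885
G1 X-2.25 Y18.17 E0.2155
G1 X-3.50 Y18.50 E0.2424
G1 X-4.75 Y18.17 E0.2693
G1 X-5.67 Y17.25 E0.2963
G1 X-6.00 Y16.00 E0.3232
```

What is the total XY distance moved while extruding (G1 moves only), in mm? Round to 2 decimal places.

Sum the Euclidean lengths of each G1 segment: total = 15.55 mm.

15.55 mm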